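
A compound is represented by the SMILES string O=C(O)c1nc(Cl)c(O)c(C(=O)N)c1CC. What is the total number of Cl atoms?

1

Scan the SMILES for Cl atoms (remember two-letter symbols like Cl and Br are single atoms).
Chlorine count: 1.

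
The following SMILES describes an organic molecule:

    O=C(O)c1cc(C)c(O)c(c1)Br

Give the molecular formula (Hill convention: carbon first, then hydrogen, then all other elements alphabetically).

Walk through each heavy atom and fill implicit hydrogens from standard valence (C 4, N 3, O 2, S 2, halogen 1); for lowercase aromatic atoms, an aromatic c carries 1 H when it has two neighbours and 0 H with three, and aromatic n carries 0 H:
  atom 1: O, bond orders sum to 2 (valence 2) → 0 H
  atom 2: C, bond orders sum to 4 (valence 4) → 0 H
  atom 3: O, bond orders sum to 1 (valence 2) → 1 H
  atom 4: aromatic c, 3 neighbours → 0 H
  atom 5: aromatic c, 2 neighbours → 1 H
  atom 6: aromatic c, 3 neighbours → 0 H
  atom 7: C, bond orders sum to 1 (valence 4) → 3 H
  atom 8: aromatic c, 3 neighbours → 0 H
  atom 9: O, bond orders sum to 1 (valence 2) → 1 H
  atom 10: aromatic c, 3 neighbours → 0 H
  atom 11: aromatic c, 2 neighbours → 1 H
  atom 12: Br (halogen, monovalent) → 0 H
Totals → C:8, H:7, Br:1, O:3.

C8H7BrO3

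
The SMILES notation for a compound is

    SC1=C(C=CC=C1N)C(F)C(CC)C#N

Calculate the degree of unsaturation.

Degree of unsaturation = (number of rings) + (number of π bonds).
Ring closures in the SMILES: 1.
π bonds: 3 double bonds (each 1 DoU), 1 triple bond (each 2 DoU) → 5 DoU from unsaturation.
Total DoU = 1 + 5 = 6.

6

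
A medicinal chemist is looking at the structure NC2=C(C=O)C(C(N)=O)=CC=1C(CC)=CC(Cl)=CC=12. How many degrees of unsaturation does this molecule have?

9

Molecular formula: C14H13ClN2O2.
DoU = (2C + 2 + N − H − X) / 2, where X is the halogen count and O/S are ignored.
    = (2·14 + 2 + 2 − 13 − 1) / 2 = 18 / 2 = 9.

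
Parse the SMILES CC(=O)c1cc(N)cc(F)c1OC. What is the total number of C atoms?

9

Count every carbon token in the SMILES (each C, including those in ring-closure positions and inside branches).
Carbon count: 9.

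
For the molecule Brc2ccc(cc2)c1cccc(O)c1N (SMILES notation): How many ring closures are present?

In SMILES, each pair of matching ring-closure digits denotes one ring-closing bond; the number of such bonds equals the number of independent rings.
Ring-closure bonds here: 2.

2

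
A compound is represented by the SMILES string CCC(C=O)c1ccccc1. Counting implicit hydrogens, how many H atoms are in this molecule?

12

Walk through each heavy atom and fill implicit hydrogens from standard valence (C 4, N 3, O 2, S 2, halogen 1); for lowercase aromatic atoms, an aromatic c carries 1 H when it has two neighbours and 0 H with three, and aromatic n carries 0 H:
  atom 1: C, bond orders sum to 1 (valence 4) → 3 H
  atom 2: C, bond orders sum to 2 (valence 4) → 2 H
  atom 3: C, bond orders sum to 3 (valence 4) → 1 H
  atom 4: C, bond orders sum to 3 (valence 4) → 1 H
  atom 5: O, bond orders sum to 2 (valence 2) → 0 H
  atom 6: aromatic c, 3 neighbours → 0 H
  atom 7: aromatic c, 2 neighbours → 1 H
  atom 8: aromatic c, 2 neighbours → 1 H
  atom 9: aromatic c, 2 neighbours → 1 H
  atom 10: aromatic c, 2 neighbours → 1 H
  atom 11: aromatic c, 2 neighbours → 1 H
Total hydrogens: 12.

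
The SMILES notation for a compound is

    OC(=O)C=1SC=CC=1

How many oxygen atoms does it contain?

2

Scan the SMILES for O atoms (remember two-letter symbols like Cl and Br are single atoms).
Oxygen count: 2.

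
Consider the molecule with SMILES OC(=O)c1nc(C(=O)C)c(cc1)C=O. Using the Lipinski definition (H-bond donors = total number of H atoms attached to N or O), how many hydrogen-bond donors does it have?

1

Donors: find every N or O and count the H atoms it carries.
  atom 1 (O): bond orders sum to 1 → 1 H
  atom 3 (O): bond orders sum to 2 → 0 H
  atom 5 (N): bond orders sum to 3 → 0 H
  atom 8 (O): bond orders sum to 2 → 0 H
  atom 14 (O): bond orders sum to 2 → 0 H
Lipinski HBD = 1.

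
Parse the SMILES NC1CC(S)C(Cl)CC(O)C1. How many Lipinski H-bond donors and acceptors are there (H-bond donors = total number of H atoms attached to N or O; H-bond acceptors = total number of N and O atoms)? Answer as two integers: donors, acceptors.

3, 2

Donors: find every N or O and count the H atoms it carries.
  atom 1 (N): bond orders sum to 1 → 2 H
  atom 10 (O): bond orders sum to 1 → 1 H
Lipinski HBD = 3.
Acceptors: N atoms = 1, O atoms = 1 → HBA = 2.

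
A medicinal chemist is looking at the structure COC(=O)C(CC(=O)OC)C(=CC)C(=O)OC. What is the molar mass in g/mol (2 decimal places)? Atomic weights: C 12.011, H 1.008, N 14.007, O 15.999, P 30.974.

First, the molecular formula is C11H16O6 (counting implicit H from valence).
  C: 11 × 12.011 = 132.121
  H: 16 × 1.008 = 16.128
  O: 6 × 15.999 = 95.994
Sum: 11×12.011 + 16×1.008 + 6×15.999 = 244.243 → 244.24 g/mol.

244.24 g/mol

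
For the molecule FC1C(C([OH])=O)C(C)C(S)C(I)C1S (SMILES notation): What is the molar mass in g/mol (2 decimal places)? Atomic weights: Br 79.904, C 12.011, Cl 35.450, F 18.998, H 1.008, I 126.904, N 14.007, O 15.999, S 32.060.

First, the molecular formula is C8H12FIO2S2 (counting implicit H from valence).
  C: 8 × 12.011 = 96.088
  F: 1 × 18.998 = 18.998
  H: 12 × 1.008 = 12.096
  I: 1 × 126.904 = 126.904
  O: 2 × 15.999 = 31.998
  S: 2 × 32.060 = 64.120
Sum: 8×12.011 + 1×18.998 + 12×1.008 + 1×126.904 + 2×15.999 + 2×32.060 = 350.204 → 350.20 g/mol.

350.20 g/mol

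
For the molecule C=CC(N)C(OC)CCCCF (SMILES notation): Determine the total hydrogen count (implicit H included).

18

Walk through each heavy atom and fill implicit hydrogens from standard valence (C 4, N 3, O 2, S 2, halogen 1):
  atom 1: C, bond orders sum to 2 (valence 4) → 2 H
  atom 2: C, bond orders sum to 3 (valence 4) → 1 H
  atom 3: C, bond orders sum to 3 (valence 4) → 1 H
  atom 4: N, bond orders sum to 1 (valence 3) → 2 H
  atom 5: C, bond orders sum to 3 (valence 4) → 1 H
  atom 6: O, bond orders sum to 2 (valence 2) → 0 H
  atom 7: C, bond orders sum to 1 (valence 4) → 3 H
  atom 8: C, bond orders sum to 2 (valence 4) → 2 H
  atom 9: C, bond orders sum to 2 (valence 4) → 2 H
  atom 10: C, bond orders sum to 2 (valence 4) → 2 H
  atom 11: C, bond orders sum to 2 (valence 4) → 2 H
  atom 12: F (halogen, monovalent) → 0 H
Total hydrogens: 18.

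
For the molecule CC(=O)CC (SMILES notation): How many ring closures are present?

In SMILES, each pair of matching ring-closure digits denotes one ring-closing bond; the number of such bonds equals the number of independent rings.
Ring-closure bonds here: 0.

0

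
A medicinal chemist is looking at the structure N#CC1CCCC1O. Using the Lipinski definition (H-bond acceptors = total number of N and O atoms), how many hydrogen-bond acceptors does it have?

2

N atoms: 1; O atoms: 1.
Lipinski HBA = 1 + 1 = 2.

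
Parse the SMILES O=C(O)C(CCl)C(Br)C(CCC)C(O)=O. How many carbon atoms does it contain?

9

Count every carbon token in the SMILES (each C, including those in ring-closure positions and inside branches).
Carbon count: 9.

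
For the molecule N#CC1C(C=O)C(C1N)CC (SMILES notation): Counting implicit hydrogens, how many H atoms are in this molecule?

Walk through each heavy atom and fill implicit hydrogens from standard valence (C 4, N 3, O 2, S 2, halogen 1):
  atom 1: N, bond orders sum to 3 (valence 3) → 0 H
  atom 2: C, bond orders sum to 4 (valence 4) → 0 H
  atom 3: C, bond orders sum to 3 (valence 4) → 1 H
  atom 4: C, bond orders sum to 3 (valence 4) → 1 H
  atom 5: C, bond orders sum to 3 (valence 4) → 1 H
  atom 6: O, bond orders sum to 2 (valence 2) → 0 H
  atom 7: C, bond orders sum to 3 (valence 4) → 1 H
  atom 8: C, bond orders sum to 3 (valence 4) → 1 H
  atom 9: N, bond orders sum to 1 (valence 3) → 2 H
  atom 10: C, bond orders sum to 2 (valence 4) → 2 H
  atom 11: C, bond orders sum to 1 (valence 4) → 3 H
Total hydrogens: 12.

12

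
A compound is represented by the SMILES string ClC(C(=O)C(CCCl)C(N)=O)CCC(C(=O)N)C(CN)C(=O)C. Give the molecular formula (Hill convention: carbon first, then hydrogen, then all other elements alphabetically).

C14H23Cl2N3O4

Walk through each heavy atom and fill implicit hydrogens from standard valence (C 4, N 3, O 2, S 2, halogen 1):
  atom 1: Cl (halogen, monovalent) → 0 H
  atom 2: C, bond orders sum to 3 (valence 4) → 1 H
  atom 3: C, bond orders sum to 4 (valence 4) → 0 H
  atom 4: O, bond orders sum to 2 (valence 2) → 0 H
  atom 5: C, bond orders sum to 3 (valence 4) → 1 H
  atom 6: C, bond orders sum to 2 (valence 4) → 2 H
  atom 7: C, bond orders sum to 2 (valence 4) → 2 H
  atom 8: Cl (halogen, monovalent) → 0 H
  atom 9: C, bond orders sum to 4 (valence 4) → 0 H
  atom 10: N, bond orders sum to 1 (valence 3) → 2 H
  atom 11: O, bond orders sum to 2 (valence 2) → 0 H
  atom 12: C, bond orders sum to 2 (valence 4) → 2 H
  atom 13: C, bond orders sum to 2 (valence 4) → 2 H
  atom 14: C, bond orders sum to 3 (valence 4) → 1 H
  atom 15: C, bond orders sum to 4 (valence 4) → 0 H
  atom 16: O, bond orders sum to 2 (valence 2) → 0 H
  atom 17: N, bond orders sum to 1 (valence 3) → 2 H
  atom 18: C, bond orders sum to 3 (valence 4) → 1 H
  atom 19: C, bond orders sum to 2 (valence 4) → 2 H
  atom 20: N, bond orders sum to 1 (valence 3) → 2 H
  atom 21: C, bond orders sum to 4 (valence 4) → 0 H
  atom 22: O, bond orders sum to 2 (valence 2) → 0 H
  atom 23: C, bond orders sum to 1 (valence 4) → 3 H
Totals → C:14, H:23, Cl:2, N:3, O:4.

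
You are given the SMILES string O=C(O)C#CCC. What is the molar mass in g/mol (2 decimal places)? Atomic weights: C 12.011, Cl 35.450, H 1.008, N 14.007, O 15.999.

98.10 g/mol

First, the molecular formula is C5H6O2 (counting implicit H from valence).
  C: 5 × 12.011 = 60.055
  H: 6 × 1.008 = 6.048
  O: 2 × 15.999 = 31.998
Sum: 5×12.011 + 6×1.008 + 2×15.999 = 98.101 → 98.10 g/mol.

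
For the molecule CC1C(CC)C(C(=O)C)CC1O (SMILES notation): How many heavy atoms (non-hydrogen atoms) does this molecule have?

12

Every atom symbol written in the SMILES (organic subset) is one heavy atom; implicit H are not written.
Heavy atoms by element → C:10, O:2.
Total: 12.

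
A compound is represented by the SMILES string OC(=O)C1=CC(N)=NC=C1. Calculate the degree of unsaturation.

5

Molecular formula: C6H6N2O2.
DoU = (2C + 2 + N − H − X) / 2, where X is the halogen count and O/S are ignored.
    = (2·6 + 2 + 2 − 6 − 0) / 2 = 10 / 2 = 5.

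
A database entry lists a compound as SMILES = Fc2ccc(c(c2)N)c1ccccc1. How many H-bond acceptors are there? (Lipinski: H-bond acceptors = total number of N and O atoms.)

1

N atoms: 1; O atoms: 0.
Lipinski HBA = 1 + 0 = 1.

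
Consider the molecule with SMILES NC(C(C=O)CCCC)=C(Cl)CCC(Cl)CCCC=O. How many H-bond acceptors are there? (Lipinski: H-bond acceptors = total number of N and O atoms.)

3

N atoms: 1; O atoms: 2.
Lipinski HBA = 1 + 2 = 3.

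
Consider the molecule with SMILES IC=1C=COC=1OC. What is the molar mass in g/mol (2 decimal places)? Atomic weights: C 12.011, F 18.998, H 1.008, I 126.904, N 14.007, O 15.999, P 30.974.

224.00 g/mol

First, the molecular formula is C5H5IO2 (counting implicit H from valence).
  C: 5 × 12.011 = 60.055
  H: 5 × 1.008 = 5.040
  I: 1 × 126.904 = 126.904
  O: 2 × 15.999 = 31.998
Sum: 5×12.011 + 5×1.008 + 1×126.904 + 2×15.999 = 223.997 → 224.00 g/mol.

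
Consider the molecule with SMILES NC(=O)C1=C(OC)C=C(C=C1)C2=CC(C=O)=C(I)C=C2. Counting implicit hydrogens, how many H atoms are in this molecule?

12

Walk through each heavy atom and fill implicit hydrogens from standard valence (C 4, N 3, O 2, S 2, halogen 1):
  atom 1: N, bond orders sum to 1 (valence 3) → 2 H
  atom 2: C, bond orders sum to 4 (valence 4) → 0 H
  atom 3: O, bond orders sum to 2 (valence 2) → 0 H
  atom 4: C, bond orders sum to 4 (valence 4) → 0 H
  atom 5: C, bond orders sum to 4 (valence 4) → 0 H
  atom 6: O, bond orders sum to 2 (valence 2) → 0 H
  atom 7: C, bond orders sum to 1 (valence 4) → 3 H
  atom 8: C, bond orders sum to 3 (valence 4) → 1 H
  atom 9: C, bond orders sum to 4 (valence 4) → 0 H
  atom 10: C, bond orders sum to 3 (valence 4) → 1 H
  atom 11: C, bond orders sum to 3 (valence 4) → 1 H
  atom 12: C, bond orders sum to 4 (valence 4) → 0 H
  atom 13: C, bond orders sum to 3 (valence 4) → 1 H
  atom 14: C, bond orders sum to 4 (valence 4) → 0 H
  atom 15: C, bond orders sum to 3 (valence 4) → 1 H
  atom 16: O, bond orders sum to 2 (valence 2) → 0 H
  atom 17: C, bond orders sum to 4 (valence 4) → 0 H
  atom 18: I (halogen, monovalent) → 0 H
  atom 19: C, bond orders sum to 3 (valence 4) → 1 H
  atom 20: C, bond orders sum to 3 (valence 4) → 1 H
Total hydrogens: 12.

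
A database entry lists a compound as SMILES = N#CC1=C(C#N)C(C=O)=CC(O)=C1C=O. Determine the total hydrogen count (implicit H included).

Walk through each heavy atom and fill implicit hydrogens from standard valence (C 4, N 3, O 2, S 2, halogen 1):
  atom 1: N, bond orders sum to 3 (valence 3) → 0 H
  atom 2: C, bond orders sum to 4 (valence 4) → 0 H
  atom 3: C, bond orders sum to 4 (valence 4) → 0 H
  atom 4: C, bond orders sum to 4 (valence 4) → 0 H
  atom 5: C, bond orders sum to 4 (valence 4) → 0 H
  atom 6: N, bond orders sum to 3 (valence 3) → 0 H
  atom 7: C, bond orders sum to 4 (valence 4) → 0 H
  atom 8: C, bond orders sum to 3 (valence 4) → 1 H
  atom 9: O, bond orders sum to 2 (valence 2) → 0 H
  atom 10: C, bond orders sum to 3 (valence 4) → 1 H
  atom 11: C, bond orders sum to 4 (valence 4) → 0 H
  atom 12: O, bond orders sum to 1 (valence 2) → 1 H
  atom 13: C, bond orders sum to 4 (valence 4) → 0 H
  atom 14: C, bond orders sum to 3 (valence 4) → 1 H
  atom 15: O, bond orders sum to 2 (valence 2) → 0 H
Total hydrogens: 4.

4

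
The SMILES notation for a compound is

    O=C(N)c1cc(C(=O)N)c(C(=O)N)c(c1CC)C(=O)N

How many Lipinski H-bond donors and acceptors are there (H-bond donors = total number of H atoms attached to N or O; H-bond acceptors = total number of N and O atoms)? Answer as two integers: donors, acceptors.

Donors: find every N or O and count the H atoms it carries.
  atom 1 (O): bond orders sum to 2 → 0 H
  atom 3 (N): bond orders sum to 1 → 2 H
  atom 8 (O): bond orders sum to 2 → 0 H
  atom 9 (N): bond orders sum to 1 → 2 H
  atom 12 (O): bond orders sum to 2 → 0 H
  atom 13 (N): bond orders sum to 1 → 2 H
  atom 19 (O): bond orders sum to 2 → 0 H
  atom 20 (N): bond orders sum to 1 → 2 H
Lipinski HBD = 8.
Acceptors: N atoms = 4, O atoms = 4 → HBA = 8.

8, 8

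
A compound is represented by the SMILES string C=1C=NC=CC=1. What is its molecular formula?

Walk through each heavy atom and fill implicit hydrogens from standard valence (C 4, N 3, O 2, S 2, halogen 1):
  atom 1: C, bond orders sum to 3 (valence 4) → 1 H
  atom 2: C, bond orders sum to 3 (valence 4) → 1 H
  atom 3: N, bond orders sum to 3 (valence 3) → 0 H
  atom 4: C, bond orders sum to 3 (valence 4) → 1 H
  atom 5: C, bond orders sum to 3 (valence 4) → 1 H
  atom 6: C, bond orders sum to 3 (valence 4) → 1 H
Totals → C:5, H:5, N:1.

C5H5N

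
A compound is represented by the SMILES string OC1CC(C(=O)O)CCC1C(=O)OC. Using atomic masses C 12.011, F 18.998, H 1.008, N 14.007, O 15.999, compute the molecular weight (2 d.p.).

202.21 g/mol

First, the molecular formula is C9H14O5 (counting implicit H from valence).
  C: 9 × 12.011 = 108.099
  H: 14 × 1.008 = 14.112
  O: 5 × 15.999 = 79.995
Sum: 9×12.011 + 14×1.008 + 5×15.999 = 202.206 → 202.21 g/mol.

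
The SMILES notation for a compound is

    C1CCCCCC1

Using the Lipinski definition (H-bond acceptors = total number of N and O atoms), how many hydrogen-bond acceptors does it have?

N atoms: 0; O atoms: 0.
Lipinski HBA = 0 + 0 = 0.

0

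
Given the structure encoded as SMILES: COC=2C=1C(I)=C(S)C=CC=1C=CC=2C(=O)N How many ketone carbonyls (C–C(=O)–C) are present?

Scan the SMILES for the ketone motif — none present.
Groups that are present: 1 amide, 1 ether, 1 thiol.

0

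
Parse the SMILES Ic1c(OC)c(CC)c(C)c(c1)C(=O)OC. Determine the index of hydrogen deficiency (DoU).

Molecular formula: C12H15IO3.
DoU = (2C + 2 + N − H − X) / 2, where X is the halogen count and O/S are ignored.
    = (2·12 + 2 + 0 − 15 − 1) / 2 = 10 / 2 = 5.

5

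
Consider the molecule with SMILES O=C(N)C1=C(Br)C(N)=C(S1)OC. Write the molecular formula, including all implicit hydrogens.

C6H7BrN2O2S

Walk through each heavy atom and fill implicit hydrogens from standard valence (C 4, N 3, O 2, S 2, halogen 1):
  atom 1: O, bond orders sum to 2 (valence 2) → 0 H
  atom 2: C, bond orders sum to 4 (valence 4) → 0 H
  atom 3: N, bond orders sum to 1 (valence 3) → 2 H
  atom 4: C, bond orders sum to 4 (valence 4) → 0 H
  atom 5: C, bond orders sum to 4 (valence 4) → 0 H
  atom 6: Br (halogen, monovalent) → 0 H
  atom 7: C, bond orders sum to 4 (valence 4) → 0 H
  atom 8: N, bond orders sum to 1 (valence 3) → 2 H
  atom 9: C, bond orders sum to 4 (valence 4) → 0 H
  atom 10: S, bond orders sum to 2 (valence 2) → 0 H
  atom 11: O, bond orders sum to 2 (valence 2) → 0 H
  atom 12: C, bond orders sum to 1 (valence 4) → 3 H
Totals → C:6, H:7, Br:1, N:2, O:2, S:1.
In Hill order: C6H7BrN2O2S.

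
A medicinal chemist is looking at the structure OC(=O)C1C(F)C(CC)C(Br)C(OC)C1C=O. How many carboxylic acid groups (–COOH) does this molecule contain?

1

The carboxylic acid motif appears at heavy-atom position 2 in the SMILES.
Other groups present: 1 aldehyde, 1 ether.
Carboxylic acid count: 1.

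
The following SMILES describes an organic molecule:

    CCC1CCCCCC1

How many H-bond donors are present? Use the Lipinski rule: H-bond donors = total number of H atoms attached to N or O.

0

Donors: find every N or O and count the H atoms it carries.
  (no N or O atoms present)
Lipinski HBD = 0.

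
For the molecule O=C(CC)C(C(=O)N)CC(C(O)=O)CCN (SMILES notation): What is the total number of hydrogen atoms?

18

Walk through each heavy atom and fill implicit hydrogens from standard valence (C 4, N 3, O 2, S 2, halogen 1):
  atom 1: O, bond orders sum to 2 (valence 2) → 0 H
  atom 2: C, bond orders sum to 4 (valence 4) → 0 H
  atom 3: C, bond orders sum to 2 (valence 4) → 2 H
  atom 4: C, bond orders sum to 1 (valence 4) → 3 H
  atom 5: C, bond orders sum to 3 (valence 4) → 1 H
  atom 6: C, bond orders sum to 4 (valence 4) → 0 H
  atom 7: O, bond orders sum to 2 (valence 2) → 0 H
  atom 8: N, bond orders sum to 1 (valence 3) → 2 H
  atom 9: C, bond orders sum to 2 (valence 4) → 2 H
  atom 10: C, bond orders sum to 3 (valence 4) → 1 H
  atom 11: C, bond orders sum to 4 (valence 4) → 0 H
  atom 12: O, bond orders sum to 1 (valence 2) → 1 H
  atom 13: O, bond orders sum to 2 (valence 2) → 0 H
  atom 14: C, bond orders sum to 2 (valence 4) → 2 H
  atom 15: C, bond orders sum to 2 (valence 4) → 2 H
  atom 16: N, bond orders sum to 1 (valence 3) → 2 H
Total hydrogens: 18.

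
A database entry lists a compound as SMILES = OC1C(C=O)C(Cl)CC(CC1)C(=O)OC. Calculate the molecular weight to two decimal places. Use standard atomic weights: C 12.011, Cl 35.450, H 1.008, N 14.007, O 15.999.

234.68 g/mol

First, the molecular formula is C10H15ClO4 (counting implicit H from valence).
  C: 10 × 12.011 = 120.110
  Cl: 1 × 35.450 = 35.450
  H: 15 × 1.008 = 15.120
  O: 4 × 15.999 = 63.996
Sum: 10×12.011 + 1×35.450 + 15×1.008 + 4×15.999 = 234.676 → 234.68 g/mol.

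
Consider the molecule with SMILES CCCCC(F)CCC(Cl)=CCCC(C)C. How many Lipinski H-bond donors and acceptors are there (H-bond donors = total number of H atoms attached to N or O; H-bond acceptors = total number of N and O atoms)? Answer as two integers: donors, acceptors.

Donors: find every N or O and count the H atoms it carries.
  (no N or O atoms present)
Lipinski HBD = 0.
Acceptors: N atoms = 0, O atoms = 0 → HBA = 0.

0, 0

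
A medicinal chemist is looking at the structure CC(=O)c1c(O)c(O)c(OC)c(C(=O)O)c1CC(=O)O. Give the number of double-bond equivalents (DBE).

7

Molecular formula: C12H12O8.
DoU = (2C + 2 + N − H − X) / 2, where X is the halogen count and O/S are ignored.
    = (2·12 + 2 + 0 − 12 − 0) / 2 = 14 / 2 = 7.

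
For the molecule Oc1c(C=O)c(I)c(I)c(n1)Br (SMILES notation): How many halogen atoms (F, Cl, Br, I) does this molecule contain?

3

Halogen atoms appear at heavy-atom positions 7, 9, 12 (1×Br, 2×I).
Other groups present: 1 aldehyde, 1 hydroxyl.
Halogen count: 3.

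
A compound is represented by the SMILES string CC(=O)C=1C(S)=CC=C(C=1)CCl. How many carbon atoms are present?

9

Count every carbon token in the SMILES (each C, including those in ring-closure positions and inside branches).
Carbon count: 9.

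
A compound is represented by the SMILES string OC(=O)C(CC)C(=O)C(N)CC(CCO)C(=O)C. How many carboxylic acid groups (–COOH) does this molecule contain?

The carboxylic acid motif appears at heavy-atom position 2 in the SMILES.
Other groups present: 1 hydroxyl, 2 ketone, 1 primary amine.
Carboxylic acid count: 1.

1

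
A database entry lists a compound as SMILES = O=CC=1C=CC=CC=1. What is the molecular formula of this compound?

C7H6O

Walk through each heavy atom and fill implicit hydrogens from standard valence (C 4, N 3, O 2, S 2, halogen 1):
  atom 1: O, bond orders sum to 2 (valence 2) → 0 H
  atom 2: C, bond orders sum to 3 (valence 4) → 1 H
  atom 3: C, bond orders sum to 4 (valence 4) → 0 H
  atom 4: C, bond orders sum to 3 (valence 4) → 1 H
  atom 5: C, bond orders sum to 3 (valence 4) → 1 H
  atom 6: C, bond orders sum to 3 (valence 4) → 1 H
  atom 7: C, bond orders sum to 3 (valence 4) → 1 H
  atom 8: C, bond orders sum to 3 (valence 4) → 1 H
Totals → C:7, H:6, O:1.
In Hill order: C7H6O.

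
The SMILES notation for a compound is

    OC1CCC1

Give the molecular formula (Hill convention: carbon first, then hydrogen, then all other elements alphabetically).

C4H8O

Walk through each heavy atom and fill implicit hydrogens from standard valence (C 4, N 3, O 2, S 2, halogen 1):
  atom 1: O, bond orders sum to 1 (valence 2) → 1 H
  atom 2: C, bond orders sum to 3 (valence 4) → 1 H
  atom 3: C, bond orders sum to 2 (valence 4) → 2 H
  atom 4: C, bond orders sum to 2 (valence 4) → 2 H
  atom 5: C, bond orders sum to 2 (valence 4) → 2 H
Totals → C:4, H:8, O:1.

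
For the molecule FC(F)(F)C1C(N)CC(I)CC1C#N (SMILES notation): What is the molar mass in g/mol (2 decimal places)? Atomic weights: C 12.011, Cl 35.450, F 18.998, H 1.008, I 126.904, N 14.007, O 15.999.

318.08 g/mol

First, the molecular formula is C8H10F3IN2 (counting implicit H from valence).
  C: 8 × 12.011 = 96.088
  F: 3 × 18.998 = 56.994
  H: 10 × 1.008 = 10.080
  I: 1 × 126.904 = 126.904
  N: 2 × 14.007 = 28.014
Sum: 8×12.011 + 3×18.998 + 10×1.008 + 1×126.904 + 2×14.007 = 318.080 → 318.08 g/mol.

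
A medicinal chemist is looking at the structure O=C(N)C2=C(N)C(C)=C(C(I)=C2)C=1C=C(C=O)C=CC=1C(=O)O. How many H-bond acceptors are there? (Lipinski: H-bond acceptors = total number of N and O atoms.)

N atoms: 2; O atoms: 4.
Lipinski HBA = 2 + 4 = 6.

6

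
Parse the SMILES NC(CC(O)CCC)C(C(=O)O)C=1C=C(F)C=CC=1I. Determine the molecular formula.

C14H19FINO3

Walk through each heavy atom and fill implicit hydrogens from standard valence (C 4, N 3, O 2, S 2, halogen 1):
  atom 1: N, bond orders sum to 1 (valence 3) → 2 H
  atom 2: C, bond orders sum to 3 (valence 4) → 1 H
  atom 3: C, bond orders sum to 2 (valence 4) → 2 H
  atom 4: C, bond orders sum to 3 (valence 4) → 1 H
  atom 5: O, bond orders sum to 1 (valence 2) → 1 H
  atom 6: C, bond orders sum to 2 (valence 4) → 2 H
  atom 7: C, bond orders sum to 2 (valence 4) → 2 H
  atom 8: C, bond orders sum to 1 (valence 4) → 3 H
  atom 9: C, bond orders sum to 3 (valence 4) → 1 H
  atom 10: C, bond orders sum to 4 (valence 4) → 0 H
  atom 11: O, bond orders sum to 2 (valence 2) → 0 H
  atom 12: O, bond orders sum to 1 (valence 2) → 1 H
  atom 13: C, bond orders sum to 4 (valence 4) → 0 H
  atom 14: C, bond orders sum to 3 (valence 4) → 1 H
  atom 15: C, bond orders sum to 4 (valence 4) → 0 H
  atom 16: F (halogen, monovalent) → 0 H
  atom 17: C, bond orders sum to 3 (valence 4) → 1 H
  atom 18: C, bond orders sum to 3 (valence 4) → 1 H
  atom 19: C, bond orders sum to 4 (valence 4) → 0 H
  atom 20: I (halogen, monovalent) → 0 H
Totals → C:14, H:19, F:1, I:1, N:1, O:3.
In Hill order: C14H19FINO3.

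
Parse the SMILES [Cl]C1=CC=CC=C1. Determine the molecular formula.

C6H5Cl

Walk through each heavy atom and fill implicit hydrogens from standard valence (C 4, N 3, O 2, S 2, halogen 1):
  atom 1: Cl with explicit H count 0
  atom 2: C, bond orders sum to 4 (valence 4) → 0 H
  atom 3: C, bond orders sum to 3 (valence 4) → 1 H
  atom 4: C, bond orders sum to 3 (valence 4) → 1 H
  atom 5: C, bond orders sum to 3 (valence 4) → 1 H
  atom 6: C, bond orders sum to 3 (valence 4) → 1 H
  atom 7: C, bond orders sum to 3 (valence 4) → 1 H
Totals → C:6, H:5, Cl:1.
In Hill order: C6H5Cl.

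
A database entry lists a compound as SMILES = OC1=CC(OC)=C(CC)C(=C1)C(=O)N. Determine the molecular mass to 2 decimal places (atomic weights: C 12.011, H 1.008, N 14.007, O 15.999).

First, the molecular formula is C10H13NO3 (counting implicit H from valence).
  C: 10 × 12.011 = 120.110
  H: 13 × 1.008 = 13.104
  N: 1 × 14.007 = 14.007
  O: 3 × 15.999 = 47.997
Sum: 10×12.011 + 13×1.008 + 1×14.007 + 3×15.999 = 195.218 → 195.22 g/mol.

195.22 g/mol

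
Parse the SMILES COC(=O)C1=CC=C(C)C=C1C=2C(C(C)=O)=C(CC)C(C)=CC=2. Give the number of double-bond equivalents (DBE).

Degree of unsaturation = (number of rings) + (number of π bonds).
Ring closures in the SMILES: 2.
π bonds: 8 double bonds (each 1 DoU) → 8 DoU from unsaturation.
Total DoU = 2 + 8 = 10.

10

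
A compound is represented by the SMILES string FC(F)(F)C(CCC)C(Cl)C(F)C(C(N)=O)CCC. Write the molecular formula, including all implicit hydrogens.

C12H20ClF4NO

Walk through each heavy atom and fill implicit hydrogens from standard valence (C 4, N 3, O 2, S 2, halogen 1):
  atom 1: F (halogen, monovalent) → 0 H
  atom 2: C, bond orders sum to 4 (valence 4) → 0 H
  atom 3: F (halogen, monovalent) → 0 H
  atom 4: F (halogen, monovalent) → 0 H
  atom 5: C, bond orders sum to 3 (valence 4) → 1 H
  atom 6: C, bond orders sum to 2 (valence 4) → 2 H
  atom 7: C, bond orders sum to 2 (valence 4) → 2 H
  atom 8: C, bond orders sum to 1 (valence 4) → 3 H
  atom 9: C, bond orders sum to 3 (valence 4) → 1 H
  atom 10: Cl (halogen, monovalent) → 0 H
  atom 11: C, bond orders sum to 3 (valence 4) → 1 H
  atom 12: F (halogen, monovalent) → 0 H
  atom 13: C, bond orders sum to 3 (valence 4) → 1 H
  atom 14: C, bond orders sum to 4 (valence 4) → 0 H
  atom 15: N, bond orders sum to 1 (valence 3) → 2 H
  atom 16: O, bond orders sum to 2 (valence 2) → 0 H
  atom 17: C, bond orders sum to 2 (valence 4) → 2 H
  atom 18: C, bond orders sum to 2 (valence 4) → 2 H
  atom 19: C, bond orders sum to 1 (valence 4) → 3 H
Totals → C:12, H:20, Cl:1, F:4, N:1, O:1.
In Hill order: C12H20ClF4NO.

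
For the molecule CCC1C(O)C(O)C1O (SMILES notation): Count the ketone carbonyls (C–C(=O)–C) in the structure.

0

Scan the SMILES for the ketone motif — none present.
Groups that are present: 3 hydroxyl.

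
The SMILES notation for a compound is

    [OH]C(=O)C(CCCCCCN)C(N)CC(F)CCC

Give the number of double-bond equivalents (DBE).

Degree of unsaturation = (number of rings) + (number of π bonds).
Ring closures in the SMILES: 0.
π bonds: 1 double bond (each 1 DoU) → 1 DoU from unsaturation.
Total DoU = 0 + 1 = 1.

1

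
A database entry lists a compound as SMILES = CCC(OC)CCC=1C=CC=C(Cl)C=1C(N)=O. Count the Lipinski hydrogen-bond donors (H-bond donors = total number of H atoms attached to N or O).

2

Donors: find every N or O and count the H atoms it carries.
  atom 4 (O): bond orders sum to 2 → 0 H
  atom 16 (N): bond orders sum to 1 → 2 H
  atom 17 (O): bond orders sum to 2 → 0 H
Lipinski HBD = 2.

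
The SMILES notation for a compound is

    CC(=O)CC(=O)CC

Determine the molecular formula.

C6H10O2

Walk through each heavy atom and fill implicit hydrogens from standard valence (C 4, N 3, O 2, S 2, halogen 1):
  atom 1: C, bond orders sum to 1 (valence 4) → 3 H
  atom 2: C, bond orders sum to 4 (valence 4) → 0 H
  atom 3: O, bond orders sum to 2 (valence 2) → 0 H
  atom 4: C, bond orders sum to 2 (valence 4) → 2 H
  atom 5: C, bond orders sum to 4 (valence 4) → 0 H
  atom 6: O, bond orders sum to 2 (valence 2) → 0 H
  atom 7: C, bond orders sum to 2 (valence 4) → 2 H
  atom 8: C, bond orders sum to 1 (valence 4) → 3 H
Totals → C:6, H:10, O:2.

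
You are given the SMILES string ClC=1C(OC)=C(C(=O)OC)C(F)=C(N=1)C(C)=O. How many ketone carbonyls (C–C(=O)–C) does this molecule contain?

The ketone motif appears at heavy-atom position 15 in the SMILES.
Other groups present: 1 ester, 1 ether.
Ketone count: 1.

1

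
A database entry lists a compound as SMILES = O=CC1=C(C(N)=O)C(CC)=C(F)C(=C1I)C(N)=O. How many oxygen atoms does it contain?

Scan the SMILES for O atoms (remember two-letter symbols like Cl and Br are single atoms).
Oxygen count: 3.

3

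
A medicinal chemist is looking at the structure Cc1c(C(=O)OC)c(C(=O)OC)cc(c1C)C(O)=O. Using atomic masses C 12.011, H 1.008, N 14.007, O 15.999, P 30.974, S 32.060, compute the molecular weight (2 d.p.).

First, the molecular formula is C13H14O6 (counting implicit H from valence).
  C: 13 × 12.011 = 156.143
  H: 14 × 1.008 = 14.112
  O: 6 × 15.999 = 95.994
Sum: 13×12.011 + 14×1.008 + 6×15.999 = 266.249 → 266.25 g/mol.

266.25 g/mol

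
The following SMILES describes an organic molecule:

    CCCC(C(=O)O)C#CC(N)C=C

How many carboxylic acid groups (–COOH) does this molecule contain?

The carboxylic acid motif appears at heavy-atom position 5 in the SMILES.
Other groups present: 1 alkene, 1 alkyne, 1 primary amine.
Carboxylic acid count: 1.

1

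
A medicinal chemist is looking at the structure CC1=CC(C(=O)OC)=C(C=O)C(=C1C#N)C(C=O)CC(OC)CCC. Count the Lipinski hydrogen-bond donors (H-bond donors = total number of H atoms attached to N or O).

0

Donors: find every N or O and count the H atoms it carries.
  atom 6 (O): bond orders sum to 2 → 0 H
  atom 7 (O): bond orders sum to 2 → 0 H
  atom 11 (O): bond orders sum to 2 → 0 H
  atom 15 (N): bond orders sum to 3 → 0 H
  atom 18 (O): bond orders sum to 2 → 0 H
  atom 21 (O): bond orders sum to 2 → 0 H
Lipinski HBD = 0.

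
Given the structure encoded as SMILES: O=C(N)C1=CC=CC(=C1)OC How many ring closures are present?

In SMILES, each pair of matching ring-closure digits denotes one ring-closing bond; the number of such bonds equals the number of independent rings.
Ring-closure bonds here: 1.

1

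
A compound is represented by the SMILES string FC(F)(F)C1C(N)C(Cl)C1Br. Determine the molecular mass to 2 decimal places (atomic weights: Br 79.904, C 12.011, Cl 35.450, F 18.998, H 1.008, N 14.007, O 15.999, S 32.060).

252.46 g/mol

First, the molecular formula is C5H6BrClF3N (counting implicit H from valence).
  Br: 1 × 79.904 = 79.904
  C: 5 × 12.011 = 60.055
  Cl: 1 × 35.450 = 35.450
  F: 3 × 18.998 = 56.994
  H: 6 × 1.008 = 6.048
  N: 1 × 14.007 = 14.007
Sum: 1×79.904 + 5×12.011 + 1×35.450 + 3×18.998 + 6×1.008 + 1×14.007 = 252.458 → 252.46 g/mol.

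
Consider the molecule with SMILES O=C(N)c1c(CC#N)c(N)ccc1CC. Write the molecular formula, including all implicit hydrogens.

C11H13N3O

Walk through each heavy atom and fill implicit hydrogens from standard valence (C 4, N 3, O 2, S 2, halogen 1); for lowercase aromatic atoms, an aromatic c carries 1 H when it has two neighbours and 0 H with three, and aromatic n carries 0 H:
  atom 1: O, bond orders sum to 2 (valence 2) → 0 H
  atom 2: C, bond orders sum to 4 (valence 4) → 0 H
  atom 3: N, bond orders sum to 1 (valence 3) → 2 H
  atom 4: aromatic c, 3 neighbours → 0 H
  atom 5: aromatic c, 3 neighbours → 0 H
  atom 6: C, bond orders sum to 2 (valence 4) → 2 H
  atom 7: C, bond orders sum to 4 (valence 4) → 0 H
  atom 8: N, bond orders sum to 3 (valence 3) → 0 H
  atom 9: aromatic c, 3 neighbours → 0 H
  atom 10: N, bond orders sum to 1 (valence 3) → 2 H
  atom 11: aromatic c, 2 neighbours → 1 H
  atom 12: aromatic c, 2 neighbours → 1 H
  atom 13: aromatic c, 3 neighbours → 0 H
  atom 14: C, bond orders sum to 2 (valence 4) → 2 H
  atom 15: C, bond orders sum to 1 (valence 4) → 3 H
Totals → C:11, H:13, N:3, O:1.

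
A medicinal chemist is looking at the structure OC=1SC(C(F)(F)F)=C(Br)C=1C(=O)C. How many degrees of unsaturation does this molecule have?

4

Molecular formula: C7H4BrF3O2S.
DoU = (2C + 2 + N − H − X) / 2, where X is the halogen count and O/S are ignored.
    = (2·7 + 2 + 0 − 4 − 4) / 2 = 8 / 2 = 4.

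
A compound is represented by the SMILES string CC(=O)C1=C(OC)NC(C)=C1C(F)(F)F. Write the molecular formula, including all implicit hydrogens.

C9H10F3NO2

Walk through each heavy atom and fill implicit hydrogens from standard valence (C 4, N 3, O 2, S 2, halogen 1):
  atom 1: C, bond orders sum to 1 (valence 4) → 3 H
  atom 2: C, bond orders sum to 4 (valence 4) → 0 H
  atom 3: O, bond orders sum to 2 (valence 2) → 0 H
  atom 4: C, bond orders sum to 4 (valence 4) → 0 H
  atom 5: C, bond orders sum to 4 (valence 4) → 0 H
  atom 6: O, bond orders sum to 2 (valence 2) → 0 H
  atom 7: C, bond orders sum to 1 (valence 4) → 3 H
  atom 8: N, bond orders sum to 2 (valence 3) → 1 H
  atom 9: C, bond orders sum to 4 (valence 4) → 0 H
  atom 10: C, bond orders sum to 1 (valence 4) → 3 H
  atom 11: C, bond orders sum to 4 (valence 4) → 0 H
  atom 12: C, bond orders sum to 4 (valence 4) → 0 H
  atom 13: F (halogen, monovalent) → 0 H
  atom 14: F (halogen, monovalent) → 0 H
  atom 15: F (halogen, monovalent) → 0 H
Totals → C:9, H:10, F:3, N:1, O:2.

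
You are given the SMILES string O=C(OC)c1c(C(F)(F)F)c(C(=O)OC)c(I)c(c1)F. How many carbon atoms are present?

Count every carbon token in the SMILES (each C, including those in ring-closure positions and inside branches).
Carbon count: 11.

11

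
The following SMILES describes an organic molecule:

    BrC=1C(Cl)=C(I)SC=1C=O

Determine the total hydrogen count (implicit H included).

1

Walk through each heavy atom and fill implicit hydrogens from standard valence (C 4, N 3, O 2, S 2, halogen 1):
  atom 1: Br (halogen, monovalent) → 0 H
  atom 2: C, bond orders sum to 4 (valence 4) → 0 H
  atom 3: C, bond orders sum to 4 (valence 4) → 0 H
  atom 4: Cl (halogen, monovalent) → 0 H
  atom 5: C, bond orders sum to 4 (valence 4) → 0 H
  atom 6: I (halogen, monovalent) → 0 H
  atom 7: S, bond orders sum to 2 (valence 2) → 0 H
  atom 8: C, bond orders sum to 4 (valence 4) → 0 H
  atom 9: C, bond orders sum to 3 (valence 4) → 1 H
  atom 10: O, bond orders sum to 2 (valence 2) → 0 H
Total hydrogens: 1.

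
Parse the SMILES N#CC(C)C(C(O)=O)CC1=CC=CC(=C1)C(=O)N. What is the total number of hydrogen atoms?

14

Walk through each heavy atom and fill implicit hydrogens from standard valence (C 4, N 3, O 2, S 2, halogen 1):
  atom 1: N, bond orders sum to 3 (valence 3) → 0 H
  atom 2: C, bond orders sum to 4 (valence 4) → 0 H
  atom 3: C, bond orders sum to 3 (valence 4) → 1 H
  atom 4: C, bond orders sum to 1 (valence 4) → 3 H
  atom 5: C, bond orders sum to 3 (valence 4) → 1 H
  atom 6: C, bond orders sum to 4 (valence 4) → 0 H
  atom 7: O, bond orders sum to 1 (valence 2) → 1 H
  atom 8: O, bond orders sum to 2 (valence 2) → 0 H
  atom 9: C, bond orders sum to 2 (valence 4) → 2 H
  atom 10: C, bond orders sum to 4 (valence 4) → 0 H
  atom 11: C, bond orders sum to 3 (valence 4) → 1 H
  atom 12: C, bond orders sum to 3 (valence 4) → 1 H
  atom 13: C, bond orders sum to 3 (valence 4) → 1 H
  atom 14: C, bond orders sum to 4 (valence 4) → 0 H
  atom 15: C, bond orders sum to 3 (valence 4) → 1 H
  atom 16: C, bond orders sum to 4 (valence 4) → 0 H
  atom 17: O, bond orders sum to 2 (valence 2) → 0 H
  atom 18: N, bond orders sum to 1 (valence 3) → 2 H
Total hydrogens: 14.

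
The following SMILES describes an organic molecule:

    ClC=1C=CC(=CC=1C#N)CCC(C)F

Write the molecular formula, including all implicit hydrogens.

C11H11ClFN

Walk through each heavy atom and fill implicit hydrogens from standard valence (C 4, N 3, O 2, S 2, halogen 1):
  atom 1: Cl (halogen, monovalent) → 0 H
  atom 2: C, bond orders sum to 4 (valence 4) → 0 H
  atom 3: C, bond orders sum to 3 (valence 4) → 1 H
  atom 4: C, bond orders sum to 3 (valence 4) → 1 H
  atom 5: C, bond orders sum to 4 (valence 4) → 0 H
  atom 6: C, bond orders sum to 3 (valence 4) → 1 H
  atom 7: C, bond orders sum to 4 (valence 4) → 0 H
  atom 8: C, bond orders sum to 4 (valence 4) → 0 H
  atom 9: N, bond orders sum to 3 (valence 3) → 0 H
  atom 10: C, bond orders sum to 2 (valence 4) → 2 H
  atom 11: C, bond orders sum to 2 (valence 4) → 2 H
  atom 12: C, bond orders sum to 3 (valence 4) → 1 H
  atom 13: C, bond orders sum to 1 (valence 4) → 3 H
  atom 14: F (halogen, monovalent) → 0 H
Totals → C:11, H:11, Cl:1, F:1, N:1.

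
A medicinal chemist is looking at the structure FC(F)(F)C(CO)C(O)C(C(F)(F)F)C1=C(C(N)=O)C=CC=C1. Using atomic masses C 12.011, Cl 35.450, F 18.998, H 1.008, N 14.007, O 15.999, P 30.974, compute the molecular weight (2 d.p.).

345.24 g/mol

First, the molecular formula is C13H13F6NO3 (counting implicit H from valence).
  C: 13 × 12.011 = 156.143
  F: 6 × 18.998 = 113.988
  H: 13 × 1.008 = 13.104
  N: 1 × 14.007 = 14.007
  O: 3 × 15.999 = 47.997
Sum: 13×12.011 + 6×18.998 + 13×1.008 + 1×14.007 + 3×15.999 = 345.239 → 345.24 g/mol.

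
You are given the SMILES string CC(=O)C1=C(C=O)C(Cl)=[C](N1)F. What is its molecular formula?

Walk through each heavy atom and fill implicit hydrogens from standard valence (C 4, N 3, O 2, S 2, halogen 1):
  atom 1: C, bond orders sum to 1 (valence 4) → 3 H
  atom 2: C, bond orders sum to 4 (valence 4) → 0 H
  atom 3: O, bond orders sum to 2 (valence 2) → 0 H
  atom 4: C, bond orders sum to 4 (valence 4) → 0 H
  atom 5: C, bond orders sum to 4 (valence 4) → 0 H
  atom 6: C, bond orders sum to 3 (valence 4) → 1 H
  atom 7: O, bond orders sum to 2 (valence 2) → 0 H
  atom 8: C, bond orders sum to 4 (valence 4) → 0 H
  atom 9: Cl (halogen, monovalent) → 0 H
  atom 10: C with explicit H count 0
  atom 11: N, bond orders sum to 2 (valence 3) → 1 H
  atom 12: F (halogen, monovalent) → 0 H
Totals → C:7, H:5, Cl:1, F:1, N:1, O:2.

C7H5ClFNO2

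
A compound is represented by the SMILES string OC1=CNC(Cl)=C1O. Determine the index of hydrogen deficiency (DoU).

Degree of unsaturation = (number of rings) + (number of π bonds).
Ring closures in the SMILES: 1.
π bonds: 2 double bonds (each 1 DoU) → 2 DoU from unsaturation.
Total DoU = 1 + 2 = 3.

3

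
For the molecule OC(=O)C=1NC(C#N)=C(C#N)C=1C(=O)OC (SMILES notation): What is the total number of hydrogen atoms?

5

Walk through each heavy atom and fill implicit hydrogens from standard valence (C 4, N 3, O 2, S 2, halogen 1):
  atom 1: O, bond orders sum to 1 (valence 2) → 1 H
  atom 2: C, bond orders sum to 4 (valence 4) → 0 H
  atom 3: O, bond orders sum to 2 (valence 2) → 0 H
  atom 4: C, bond orders sum to 4 (valence 4) → 0 H
  atom 5: N, bond orders sum to 2 (valence 3) → 1 H
  atom 6: C, bond orders sum to 4 (valence 4) → 0 H
  atom 7: C, bond orders sum to 4 (valence 4) → 0 H
  atom 8: N, bond orders sum to 3 (valence 3) → 0 H
  atom 9: C, bond orders sum to 4 (valence 4) → 0 H
  atom 10: C, bond orders sum to 4 (valence 4) → 0 H
  atom 11: N, bond orders sum to 3 (valence 3) → 0 H
  atom 12: C, bond orders sum to 4 (valence 4) → 0 H
  atom 13: C, bond orders sum to 4 (valence 4) → 0 H
  atom 14: O, bond orders sum to 2 (valence 2) → 0 H
  atom 15: O, bond orders sum to 2 (valence 2) → 0 H
  atom 16: C, bond orders sum to 1 (valence 4) → 3 H
Total hydrogens: 5.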